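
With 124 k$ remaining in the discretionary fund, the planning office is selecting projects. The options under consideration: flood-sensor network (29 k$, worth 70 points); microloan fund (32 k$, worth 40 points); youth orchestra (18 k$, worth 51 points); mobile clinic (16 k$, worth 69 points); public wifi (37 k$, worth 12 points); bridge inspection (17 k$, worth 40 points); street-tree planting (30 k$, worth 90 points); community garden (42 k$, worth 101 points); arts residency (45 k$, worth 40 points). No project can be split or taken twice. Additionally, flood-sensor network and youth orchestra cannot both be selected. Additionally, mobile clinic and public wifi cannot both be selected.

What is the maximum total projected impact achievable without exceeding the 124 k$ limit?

Taking youth orchestra + mobile clinic + bridge inspection + street-tree planting + community garden: 123 k$ used, 351 in projected impact.

351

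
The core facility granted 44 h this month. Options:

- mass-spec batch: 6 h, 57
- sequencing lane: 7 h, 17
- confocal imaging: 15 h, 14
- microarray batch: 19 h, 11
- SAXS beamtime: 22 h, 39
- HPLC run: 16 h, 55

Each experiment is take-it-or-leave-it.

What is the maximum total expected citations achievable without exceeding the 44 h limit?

A density-first pass picks mass-spec batch + sequencing lane + confocal imaging + HPLC run — 143 at 44 h.
The 22 h tied up in sequencing lane and confocal imaging is better spent on SAXS beamtime — total rises to 151 (44 h).
Next best is mass-spec batch + sequencing lane + confocal imaging + HPLC run at 143 (44 h) — short by 8.

151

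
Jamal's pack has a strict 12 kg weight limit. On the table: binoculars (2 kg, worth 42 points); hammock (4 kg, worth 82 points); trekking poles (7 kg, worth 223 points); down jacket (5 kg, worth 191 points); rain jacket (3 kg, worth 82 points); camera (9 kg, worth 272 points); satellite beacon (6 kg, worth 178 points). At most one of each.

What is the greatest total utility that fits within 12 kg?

414

Density check — down jacket 38.20, trekking poles 31.86, camera 30.22 are the best per kg.
The ratio ordering already packs tightly: trekking poles + down jacket, 12 kg, 414.
The closest alternative, down jacket + satellite beacon, reaches only 369.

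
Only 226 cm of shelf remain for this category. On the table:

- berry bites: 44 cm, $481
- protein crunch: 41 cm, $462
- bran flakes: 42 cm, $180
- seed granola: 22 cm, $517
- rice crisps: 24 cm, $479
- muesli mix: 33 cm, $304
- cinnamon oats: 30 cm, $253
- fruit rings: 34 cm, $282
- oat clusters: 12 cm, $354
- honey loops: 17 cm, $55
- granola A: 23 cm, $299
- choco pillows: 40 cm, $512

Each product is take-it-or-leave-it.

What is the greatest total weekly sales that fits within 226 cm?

By weekly sales per cm: oat clusters 29.50, seed granola 23.50, rice crisps 19.96 lead.
Taking the top-ratio products first gives berry bites + protein crunch + seed granola + rice crisps + oat clusters + honey loops + granola A + choco pillows for 3159 (223 cm).
Replace berry bites and honey loops with muesli mix + cinnamon oats: the trade gains 21 net, giving 3180 at 225 cm.
No other feasible combination exceeds 3180.

3180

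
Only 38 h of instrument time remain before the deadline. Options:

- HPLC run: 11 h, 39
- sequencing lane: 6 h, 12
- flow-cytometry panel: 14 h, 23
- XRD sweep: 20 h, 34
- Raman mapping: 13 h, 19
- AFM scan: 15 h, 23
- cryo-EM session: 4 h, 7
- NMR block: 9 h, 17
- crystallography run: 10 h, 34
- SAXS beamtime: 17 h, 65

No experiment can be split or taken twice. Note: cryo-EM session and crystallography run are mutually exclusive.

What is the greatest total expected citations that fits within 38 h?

Ranking by ratio (expected citations/h): SAXS beamtime 3.82, HPLC run 3.55, crystallography run 3.40, sequencing lane 2.00.
Best packing: HPLC run + crystallography run + SAXS beamtime — 38 h, 138 total.
Next best is HPLC run + sequencing lane + cryo-EM session + SAXS beamtime at 123 (38 h) — short by 15.

138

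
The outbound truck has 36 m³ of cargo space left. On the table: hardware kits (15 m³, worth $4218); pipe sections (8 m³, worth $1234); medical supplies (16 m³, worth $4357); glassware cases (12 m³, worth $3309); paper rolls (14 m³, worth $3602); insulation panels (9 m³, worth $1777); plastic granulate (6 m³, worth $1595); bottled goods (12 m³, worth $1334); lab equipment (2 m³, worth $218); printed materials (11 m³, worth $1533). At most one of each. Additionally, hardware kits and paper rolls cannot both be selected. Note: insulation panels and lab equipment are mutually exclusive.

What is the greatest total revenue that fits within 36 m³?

Taking the top-ratio shipments first gives hardware kits + glassware cases + plastic granulate + lab equipment for 9340 (35 m³).
Reworking the packing: medical supplies + paper rolls + plastic granulate uses 36 m³ and improves the total to 9554.
Next best is medical supplies + glassware cases + plastic granulate + lab equipment at 9479 (36 m³) — short by 75.

9554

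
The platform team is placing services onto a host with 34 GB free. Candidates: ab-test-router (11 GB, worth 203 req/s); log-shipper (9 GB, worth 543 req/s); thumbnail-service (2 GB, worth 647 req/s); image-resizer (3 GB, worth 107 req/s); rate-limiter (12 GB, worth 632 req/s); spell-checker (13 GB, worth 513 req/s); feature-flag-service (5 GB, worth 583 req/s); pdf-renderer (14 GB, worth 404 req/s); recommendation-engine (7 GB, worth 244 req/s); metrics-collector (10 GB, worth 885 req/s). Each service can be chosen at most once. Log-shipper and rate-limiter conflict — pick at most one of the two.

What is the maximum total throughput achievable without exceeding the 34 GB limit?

Density check — thumbnail-service 323.50, feature-flag-service 116.60, metrics-collector 88.50, log-shipper 60.33 are the best per GB.
Greedy by ratio would take log-shipper + thumbnail-service + image-resizer + feature-flag-service + metrics-collector: 29 GB used, total 2765.
Dropping image-resizer frees 3 GB; slotting in recommendation-engine (7 GB) lifts the total to 2902 at 33 GB.
The closest alternative, thumbnail-service + image-resizer + rate-limiter + feature-flag-service + metrics-collector, reaches only 2854.

2902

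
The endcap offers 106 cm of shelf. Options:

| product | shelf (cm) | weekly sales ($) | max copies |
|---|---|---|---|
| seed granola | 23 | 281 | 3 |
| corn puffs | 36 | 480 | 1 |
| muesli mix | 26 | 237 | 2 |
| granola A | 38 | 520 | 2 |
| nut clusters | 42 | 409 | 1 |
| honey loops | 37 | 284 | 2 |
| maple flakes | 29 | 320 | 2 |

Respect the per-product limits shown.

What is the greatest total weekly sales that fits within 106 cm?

1360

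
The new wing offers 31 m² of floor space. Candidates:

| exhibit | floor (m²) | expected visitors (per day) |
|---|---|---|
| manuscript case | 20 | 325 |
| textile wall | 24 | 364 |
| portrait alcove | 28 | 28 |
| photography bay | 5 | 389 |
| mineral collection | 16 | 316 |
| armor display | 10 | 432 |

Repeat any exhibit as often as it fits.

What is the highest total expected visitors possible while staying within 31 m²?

2334

6×photography bay uses 30 of the 31 m² and totals 2334.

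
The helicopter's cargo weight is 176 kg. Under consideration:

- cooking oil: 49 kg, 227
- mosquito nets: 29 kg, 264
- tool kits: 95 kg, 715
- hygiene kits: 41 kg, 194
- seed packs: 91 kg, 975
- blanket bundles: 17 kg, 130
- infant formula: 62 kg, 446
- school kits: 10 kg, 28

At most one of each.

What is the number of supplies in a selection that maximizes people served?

3

The maximum people served within 176 kg is 1551.
One optimal bundle: seed packs + blanket bundles + infant formula (170 kg).
Every optimal selection uses 3 supplies.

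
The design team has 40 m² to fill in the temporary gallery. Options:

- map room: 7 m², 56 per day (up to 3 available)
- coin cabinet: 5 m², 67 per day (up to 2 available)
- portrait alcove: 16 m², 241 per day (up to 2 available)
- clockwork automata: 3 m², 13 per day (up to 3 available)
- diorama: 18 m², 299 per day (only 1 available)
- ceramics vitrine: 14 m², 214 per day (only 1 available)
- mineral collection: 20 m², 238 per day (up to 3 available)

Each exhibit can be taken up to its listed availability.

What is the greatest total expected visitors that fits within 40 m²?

607

Taking the top-ratio exhibits first gives coin cabinet + clockwork automata + diorama + ceramics vitrine for 593 (40 m²).
The 17 m² tied up in clockwork automata and ceramics vitrine is better spent on portrait alcove — total rises to 607 (39 m²).
The spare 1 m² is too small for any remaining exhibit, and no exchange beats 607.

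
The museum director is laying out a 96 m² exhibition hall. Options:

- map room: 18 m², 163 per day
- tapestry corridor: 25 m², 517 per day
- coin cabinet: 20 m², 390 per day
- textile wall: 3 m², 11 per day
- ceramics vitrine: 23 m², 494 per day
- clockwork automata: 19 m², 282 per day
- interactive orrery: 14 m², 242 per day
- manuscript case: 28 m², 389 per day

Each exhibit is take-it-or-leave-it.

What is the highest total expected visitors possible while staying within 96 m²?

1790

Ranking by ratio (expected visitors/m²): ceramics vitrine 21.48, tapestry corridor 20.68, coin cabinet 19.50.
Filling by ratio: tapestry corridor + coin cabinet + textile wall + ceramics vitrine + interactive orrery for 1654, with 11 m² left unused.
The 17 m² tied up in textile wall and interactive orrery is better spent on manuscript case — total rises to 1790 (96 m²).
That's the maximum — no swap from here does better than 1790.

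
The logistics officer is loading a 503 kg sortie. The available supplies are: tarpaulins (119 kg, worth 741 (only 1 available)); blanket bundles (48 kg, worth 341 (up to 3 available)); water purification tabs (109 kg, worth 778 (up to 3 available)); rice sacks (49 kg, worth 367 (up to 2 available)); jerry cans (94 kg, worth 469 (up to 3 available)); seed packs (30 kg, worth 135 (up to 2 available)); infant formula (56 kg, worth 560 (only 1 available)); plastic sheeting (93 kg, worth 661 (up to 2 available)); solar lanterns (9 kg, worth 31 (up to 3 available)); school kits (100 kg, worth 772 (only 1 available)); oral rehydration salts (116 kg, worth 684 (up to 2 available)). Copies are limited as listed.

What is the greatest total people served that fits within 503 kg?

3820

Filling by ratio: 2×water purification tabs + 2×rice sacks + seed packs + infant formula + school kits for 3757, with 1 kg left unused.
Using the slack differently, 2×blanket bundles + water purification tabs + rice sacks + infant formula + plastic sheeting + school kits comes to 3820 at 503 kg.
That's the maximum — no swap from here does better than 3820.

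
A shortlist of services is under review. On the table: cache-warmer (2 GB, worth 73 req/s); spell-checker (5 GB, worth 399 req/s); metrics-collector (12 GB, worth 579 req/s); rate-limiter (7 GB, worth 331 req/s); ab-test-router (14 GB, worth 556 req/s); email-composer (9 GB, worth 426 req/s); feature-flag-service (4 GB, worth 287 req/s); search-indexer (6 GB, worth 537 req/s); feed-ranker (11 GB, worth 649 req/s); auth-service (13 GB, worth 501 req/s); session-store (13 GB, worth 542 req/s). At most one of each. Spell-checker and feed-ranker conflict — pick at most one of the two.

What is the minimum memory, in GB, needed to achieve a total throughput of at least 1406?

21

Look for the lowest-memory combination reaching 1406.
feature-flag-service + search-indexer + feed-ranker reaches 1473 using 21 GB.
Below 21 GB the best achievable stays under 1406.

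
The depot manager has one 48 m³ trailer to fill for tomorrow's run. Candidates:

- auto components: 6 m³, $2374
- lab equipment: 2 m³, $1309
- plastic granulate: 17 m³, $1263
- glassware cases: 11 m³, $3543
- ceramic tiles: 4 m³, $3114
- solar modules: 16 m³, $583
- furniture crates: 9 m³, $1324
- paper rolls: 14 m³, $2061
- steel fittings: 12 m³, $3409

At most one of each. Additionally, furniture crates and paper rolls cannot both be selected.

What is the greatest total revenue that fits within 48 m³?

15073

The ratio ordering already packs tightly: auto components + lab equipment + glassware cases + ceramic tiles + furniture crates + steel fittings, 44 m³, 15073.
Nothing else feasible within 48 m³ beats 15073.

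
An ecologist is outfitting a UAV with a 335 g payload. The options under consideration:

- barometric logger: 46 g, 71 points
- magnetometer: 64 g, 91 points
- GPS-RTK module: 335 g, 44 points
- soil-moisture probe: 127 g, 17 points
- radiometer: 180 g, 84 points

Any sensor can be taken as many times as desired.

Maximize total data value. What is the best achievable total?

497

Density check — barometric logger 1.54, magnetometer 1.42, radiometer 0.47 are the best per g.
Best packing: 7×barometric logger — 322 g, 497 total.
No other feasible combination exceeds 497.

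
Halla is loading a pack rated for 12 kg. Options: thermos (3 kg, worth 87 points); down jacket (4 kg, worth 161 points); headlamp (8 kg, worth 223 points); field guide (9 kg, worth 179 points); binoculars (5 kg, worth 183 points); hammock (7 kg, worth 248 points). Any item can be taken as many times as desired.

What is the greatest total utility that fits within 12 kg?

Ranking by ratio (utility/kg): down jacket 40.25, binoculars 36.60, hammock 35.43.
Best packing: 3×down jacket — 12 kg, 483 total.
That's the maximum — no swap from here does better than 483.

483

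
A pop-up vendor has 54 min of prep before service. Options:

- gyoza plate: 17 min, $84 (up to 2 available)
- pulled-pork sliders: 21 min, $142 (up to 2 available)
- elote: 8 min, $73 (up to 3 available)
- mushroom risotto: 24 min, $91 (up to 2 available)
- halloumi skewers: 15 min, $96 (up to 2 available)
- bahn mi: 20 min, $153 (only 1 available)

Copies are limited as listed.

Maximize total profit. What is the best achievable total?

411

Ranking by ratio (profit/min): elote 9.12, bahn mi 7.65, pulled-pork sliders 6.76, halloumi skewers 6.40.
Filling by ratio: 3×elote + bahn mi for 372, with 10 min left unused.
Replace bahn mi with 2×halloumi skewers: the trade gains 39 net, giving 411 at 54 min.
Nothing else within 54 min beats 411.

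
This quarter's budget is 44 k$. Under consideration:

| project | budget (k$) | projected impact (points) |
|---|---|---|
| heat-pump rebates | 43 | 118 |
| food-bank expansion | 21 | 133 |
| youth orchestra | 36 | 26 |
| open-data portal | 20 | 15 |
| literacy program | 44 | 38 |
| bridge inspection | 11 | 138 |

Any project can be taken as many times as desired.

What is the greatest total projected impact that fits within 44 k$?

By projected impact per k$: bridge inspection 12.55, food-bank expansion 6.33, heat-pump rebates 2.74, literacy program 0.86 lead.
4×bridge inspection uses 44 of the 44 k$ and totals 552.
That's the maximum — no swap from here does better than 552.

552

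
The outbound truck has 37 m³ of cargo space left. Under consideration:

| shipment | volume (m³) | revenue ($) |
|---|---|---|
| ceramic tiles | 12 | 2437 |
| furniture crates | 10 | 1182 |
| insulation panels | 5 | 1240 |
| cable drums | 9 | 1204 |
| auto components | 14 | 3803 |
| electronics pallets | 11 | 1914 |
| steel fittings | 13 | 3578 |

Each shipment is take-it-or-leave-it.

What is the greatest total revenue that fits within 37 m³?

8621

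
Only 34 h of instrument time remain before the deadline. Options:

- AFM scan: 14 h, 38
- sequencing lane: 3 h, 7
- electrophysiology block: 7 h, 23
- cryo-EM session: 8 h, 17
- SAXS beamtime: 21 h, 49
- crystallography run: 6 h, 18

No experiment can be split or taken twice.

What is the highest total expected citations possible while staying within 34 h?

90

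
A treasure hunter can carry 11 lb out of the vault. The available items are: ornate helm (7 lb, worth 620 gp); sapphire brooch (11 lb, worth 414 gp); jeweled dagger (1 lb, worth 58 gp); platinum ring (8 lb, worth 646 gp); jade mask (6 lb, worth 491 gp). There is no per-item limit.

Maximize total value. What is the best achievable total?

852

The ratio ordering already packs tightly: ornate helm + 4×jeweled dagger, 11 lb, 852.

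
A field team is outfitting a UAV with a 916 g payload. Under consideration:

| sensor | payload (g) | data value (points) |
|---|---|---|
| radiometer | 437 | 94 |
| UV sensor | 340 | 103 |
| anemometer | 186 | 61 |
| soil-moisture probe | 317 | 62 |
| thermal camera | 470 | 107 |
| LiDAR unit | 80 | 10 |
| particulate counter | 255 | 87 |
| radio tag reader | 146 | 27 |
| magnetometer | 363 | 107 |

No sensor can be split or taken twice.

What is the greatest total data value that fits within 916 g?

271

Ranking by ratio (data value/g): particulate counter 0.34, anemometer 0.33, UV sensor 0.30, magnetometer 0.29.
The ratio heuristic lands on UV sensor + anemometer + LiDAR unit + particulate counter (261) but leaves 55 g idle.
The 335 g tied up in LiDAR unit and particulate counter is better spent on magnetometer — total rises to 271 (889 g).
The closest alternative, anemometer + LiDAR unit + particulate counter + magnetometer, reaches only 265.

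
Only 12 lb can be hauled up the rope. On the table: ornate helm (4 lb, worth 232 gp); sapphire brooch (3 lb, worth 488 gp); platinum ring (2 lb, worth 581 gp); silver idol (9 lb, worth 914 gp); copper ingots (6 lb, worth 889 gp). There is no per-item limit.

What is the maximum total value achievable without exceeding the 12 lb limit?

3486

Best packing: 6×platinum ring — 12 lb, 3486 total.
That's the maximum — no swap from here does better than 3486.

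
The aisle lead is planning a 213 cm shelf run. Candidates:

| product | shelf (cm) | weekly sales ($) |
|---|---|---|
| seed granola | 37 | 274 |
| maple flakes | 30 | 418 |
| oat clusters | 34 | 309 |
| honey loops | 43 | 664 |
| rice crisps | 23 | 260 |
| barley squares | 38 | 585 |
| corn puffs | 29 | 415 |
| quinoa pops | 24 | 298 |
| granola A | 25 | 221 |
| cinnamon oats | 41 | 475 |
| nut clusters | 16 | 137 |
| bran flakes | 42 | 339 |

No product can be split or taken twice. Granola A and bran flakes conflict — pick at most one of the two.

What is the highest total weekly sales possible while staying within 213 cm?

2861

Taking the top-ratio products first gives maple flakes + honey loops + barley squares + corn puffs + quinoa pops + cinnamon oats for 2855 (205 cm).
The 41 cm tied up in cinnamon oats is better spent on rice crisps + granola A — total rises to 2861 (212 cm).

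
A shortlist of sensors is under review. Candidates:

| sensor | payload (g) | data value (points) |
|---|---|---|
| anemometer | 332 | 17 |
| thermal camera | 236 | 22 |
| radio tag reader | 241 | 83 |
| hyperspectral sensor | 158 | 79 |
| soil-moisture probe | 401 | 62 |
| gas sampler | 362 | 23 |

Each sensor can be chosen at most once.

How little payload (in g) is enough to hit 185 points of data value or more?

Look for the lowest-payload combination reaching 185.
Taking radio tag reader + hyperspectral sensor + gas sampler gives 185 (≥ 185) for 761 g.
Below 761 g the best achievable stays under 185.

761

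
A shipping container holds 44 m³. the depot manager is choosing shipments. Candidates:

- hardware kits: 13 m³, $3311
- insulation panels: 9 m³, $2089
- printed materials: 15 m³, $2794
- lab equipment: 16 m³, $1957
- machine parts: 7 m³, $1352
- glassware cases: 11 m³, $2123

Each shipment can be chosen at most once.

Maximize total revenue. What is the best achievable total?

9546

Filling by ratio: hardware kits + insulation panels + machine parts + glassware cases for 8875, with 4 m³ left unused.
Dropping glassware cases frees 11 m³; slotting in printed materials (15 m³) lifts the total to 9546 at 44 m³.
That's the maximum — no swap from here does better than 9546.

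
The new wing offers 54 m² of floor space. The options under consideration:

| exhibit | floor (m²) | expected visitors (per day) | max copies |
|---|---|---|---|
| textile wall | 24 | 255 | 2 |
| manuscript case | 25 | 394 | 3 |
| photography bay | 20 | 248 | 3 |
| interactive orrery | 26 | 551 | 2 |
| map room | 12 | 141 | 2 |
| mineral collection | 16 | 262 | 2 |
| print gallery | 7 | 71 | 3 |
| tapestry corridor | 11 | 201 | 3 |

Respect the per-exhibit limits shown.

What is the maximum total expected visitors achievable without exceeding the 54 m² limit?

1102

Best packing: 2×interactive orrery — 52 m², 1102 total.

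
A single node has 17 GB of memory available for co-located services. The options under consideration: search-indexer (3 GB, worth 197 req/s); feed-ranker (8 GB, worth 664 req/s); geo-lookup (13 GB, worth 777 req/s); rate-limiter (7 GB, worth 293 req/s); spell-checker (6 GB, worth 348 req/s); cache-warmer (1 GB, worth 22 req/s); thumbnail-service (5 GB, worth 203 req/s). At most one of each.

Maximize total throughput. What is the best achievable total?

By throughput per GB: feed-ranker 83.00, search-indexer 65.67, geo-lookup 59.77, spell-checker 58.00 lead.
Taking search-indexer + feed-ranker + spell-checker: 17 GB used, 1209 in throughput.

1209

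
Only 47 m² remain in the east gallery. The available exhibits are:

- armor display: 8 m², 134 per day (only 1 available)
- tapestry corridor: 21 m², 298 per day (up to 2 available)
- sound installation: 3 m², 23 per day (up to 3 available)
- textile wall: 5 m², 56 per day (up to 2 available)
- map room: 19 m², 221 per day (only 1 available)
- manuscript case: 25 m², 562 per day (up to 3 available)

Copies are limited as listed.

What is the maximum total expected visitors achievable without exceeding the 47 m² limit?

Greedy by ratio would take armor display + sound installation + 2×textile wall + manuscript case: 46 m² used, total 831.
Replace armor display and sound installation and 2×textile wall with tapestry corridor: the trade gains 29 net, giving 860 at 46 m².
Every other selection either busts 47 m² or exceeds an availability limit or fails to beat 860.

860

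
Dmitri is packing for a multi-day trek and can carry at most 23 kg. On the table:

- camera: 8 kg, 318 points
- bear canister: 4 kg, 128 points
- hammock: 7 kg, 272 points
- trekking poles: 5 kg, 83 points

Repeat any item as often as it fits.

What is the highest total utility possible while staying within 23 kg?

908

Taking 2×camera + hammock: 23 kg used, 908 in utility.
No other feasible combination exceeds 908.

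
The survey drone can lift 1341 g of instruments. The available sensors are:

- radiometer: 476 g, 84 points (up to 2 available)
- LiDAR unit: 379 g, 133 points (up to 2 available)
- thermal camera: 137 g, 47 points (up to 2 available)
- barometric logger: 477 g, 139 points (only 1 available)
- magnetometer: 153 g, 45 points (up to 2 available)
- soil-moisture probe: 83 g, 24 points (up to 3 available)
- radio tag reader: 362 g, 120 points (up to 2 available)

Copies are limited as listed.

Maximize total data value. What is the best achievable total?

By data value per g: LiDAR unit 0.35, thermal camera 0.34, radio tag reader 0.33 lead.
Taking the top-ratio sensors first gives 2×LiDAR unit + 2×thermal camera + 2×magnetometer for 450 (1338 g).
Dropping thermal camera and 2×magnetometer frees 443 g; slotting in soil-moisture probe + radio tag reader (445 g) lifts the total to 457 at 1340 g.
No other feasible combination exceeds 457.

457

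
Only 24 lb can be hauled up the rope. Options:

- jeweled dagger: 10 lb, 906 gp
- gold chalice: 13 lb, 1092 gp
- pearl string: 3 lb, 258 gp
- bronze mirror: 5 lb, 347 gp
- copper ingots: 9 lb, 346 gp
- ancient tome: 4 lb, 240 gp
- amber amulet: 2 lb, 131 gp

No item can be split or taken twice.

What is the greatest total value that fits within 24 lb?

1998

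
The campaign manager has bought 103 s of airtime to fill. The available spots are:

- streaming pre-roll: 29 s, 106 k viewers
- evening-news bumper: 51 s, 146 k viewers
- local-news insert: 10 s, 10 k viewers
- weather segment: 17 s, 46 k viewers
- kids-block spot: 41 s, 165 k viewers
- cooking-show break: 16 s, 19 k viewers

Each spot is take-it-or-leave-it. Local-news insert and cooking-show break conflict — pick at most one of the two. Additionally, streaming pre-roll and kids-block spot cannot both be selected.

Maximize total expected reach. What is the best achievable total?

321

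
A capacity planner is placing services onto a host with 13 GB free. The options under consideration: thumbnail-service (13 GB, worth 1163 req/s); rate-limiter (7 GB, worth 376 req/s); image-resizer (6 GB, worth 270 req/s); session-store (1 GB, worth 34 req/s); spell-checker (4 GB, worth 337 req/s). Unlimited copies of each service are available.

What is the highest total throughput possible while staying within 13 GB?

1163

The ratio ordering already packs tightly: thumbnail-service, 13 GB, 1163.
That's the maximum — no swap from here does better than 1163.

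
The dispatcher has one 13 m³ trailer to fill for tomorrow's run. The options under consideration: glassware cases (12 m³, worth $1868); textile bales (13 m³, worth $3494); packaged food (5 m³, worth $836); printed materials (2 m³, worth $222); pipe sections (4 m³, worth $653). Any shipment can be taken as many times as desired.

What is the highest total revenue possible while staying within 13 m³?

3494

Taking textile bales: 13 m³ used, 3494 in revenue.
Nothing else within 13 m³ beats 3494.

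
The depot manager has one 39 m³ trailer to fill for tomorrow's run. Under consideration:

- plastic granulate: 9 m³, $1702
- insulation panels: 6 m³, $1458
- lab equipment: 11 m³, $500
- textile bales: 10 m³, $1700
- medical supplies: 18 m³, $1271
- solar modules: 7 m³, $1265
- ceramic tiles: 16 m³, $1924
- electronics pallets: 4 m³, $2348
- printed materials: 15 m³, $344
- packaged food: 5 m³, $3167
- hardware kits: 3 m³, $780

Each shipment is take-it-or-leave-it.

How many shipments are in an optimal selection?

6

Optimal total is 11155.
For example plastic granulate + insulation panels + textile bales + electronics pallets + packaged food + hardware kits achieves it, using 37 m³.
All optima have 6 shipments.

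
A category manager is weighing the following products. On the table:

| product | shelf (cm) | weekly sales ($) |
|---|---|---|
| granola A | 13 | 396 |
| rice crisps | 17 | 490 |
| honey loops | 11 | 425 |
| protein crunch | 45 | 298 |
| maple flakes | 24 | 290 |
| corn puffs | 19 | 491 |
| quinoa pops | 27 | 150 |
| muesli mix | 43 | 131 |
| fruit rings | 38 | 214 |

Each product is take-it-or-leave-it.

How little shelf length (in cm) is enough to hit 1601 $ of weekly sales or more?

Minimise cm subject to total weekly sales ≥ 1601.
granola A + rice crisps + honey loops + corn puffs: 1802 weekly sales at 60 cm.
Any bundle with less than 60 cm falls short of 1601.

60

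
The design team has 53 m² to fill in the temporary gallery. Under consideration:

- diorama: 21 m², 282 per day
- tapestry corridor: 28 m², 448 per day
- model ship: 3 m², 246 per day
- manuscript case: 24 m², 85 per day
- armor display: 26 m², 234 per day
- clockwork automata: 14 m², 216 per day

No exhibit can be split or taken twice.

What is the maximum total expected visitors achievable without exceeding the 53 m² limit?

976

Taking the top-ratio exhibits first gives tapestry corridor + model ship + clockwork automata for 910 (45 m²).
Dropping clockwork automata frees 14 m²; slotting in diorama (21 m²) lifts the total to 976 at 52 m².
An exhaustive check of the 64 subsets confirms 976.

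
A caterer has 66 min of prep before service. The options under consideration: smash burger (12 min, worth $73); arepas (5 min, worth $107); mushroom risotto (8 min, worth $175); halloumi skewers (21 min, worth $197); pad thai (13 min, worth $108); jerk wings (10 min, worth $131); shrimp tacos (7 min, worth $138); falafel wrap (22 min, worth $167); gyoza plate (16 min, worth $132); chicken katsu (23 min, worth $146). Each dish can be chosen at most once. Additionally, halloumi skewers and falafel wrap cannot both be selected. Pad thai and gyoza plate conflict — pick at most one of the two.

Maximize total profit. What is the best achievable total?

856

Taking arepas + mushroom risotto + halloumi skewers + pad thai + jerk wings + shrimp tacos: 64 min used, 856 in profit.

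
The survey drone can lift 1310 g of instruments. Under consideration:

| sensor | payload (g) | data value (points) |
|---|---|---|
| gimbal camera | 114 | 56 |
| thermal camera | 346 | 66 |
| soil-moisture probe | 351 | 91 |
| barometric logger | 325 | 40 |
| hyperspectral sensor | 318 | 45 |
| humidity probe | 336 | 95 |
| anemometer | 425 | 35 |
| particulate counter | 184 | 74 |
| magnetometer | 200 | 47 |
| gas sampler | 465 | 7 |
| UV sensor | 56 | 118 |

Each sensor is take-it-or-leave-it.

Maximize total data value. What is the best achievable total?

The ratio ordering already packs tightly: gimbal camera + soil-moisture probe + humidity probe + particulate counter + magnetometer + UV sensor, 1241 g, 481.
The spare 69 g is too small for any remaining sensor, and no exchange beats 481.

481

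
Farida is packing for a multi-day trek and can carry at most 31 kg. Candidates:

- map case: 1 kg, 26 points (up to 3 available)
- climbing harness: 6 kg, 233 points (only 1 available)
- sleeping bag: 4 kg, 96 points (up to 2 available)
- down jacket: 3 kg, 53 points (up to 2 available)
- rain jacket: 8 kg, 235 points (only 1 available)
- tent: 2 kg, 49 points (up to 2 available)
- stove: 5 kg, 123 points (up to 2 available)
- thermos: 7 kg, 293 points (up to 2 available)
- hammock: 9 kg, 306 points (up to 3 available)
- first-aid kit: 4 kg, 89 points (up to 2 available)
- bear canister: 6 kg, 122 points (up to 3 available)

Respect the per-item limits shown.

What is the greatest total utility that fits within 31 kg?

2×map case + climbing harness + 2×thermos + hammock uses 31 of the 31 kg and totals 1177.
Nothing else within 31 kg beats 1177.

1177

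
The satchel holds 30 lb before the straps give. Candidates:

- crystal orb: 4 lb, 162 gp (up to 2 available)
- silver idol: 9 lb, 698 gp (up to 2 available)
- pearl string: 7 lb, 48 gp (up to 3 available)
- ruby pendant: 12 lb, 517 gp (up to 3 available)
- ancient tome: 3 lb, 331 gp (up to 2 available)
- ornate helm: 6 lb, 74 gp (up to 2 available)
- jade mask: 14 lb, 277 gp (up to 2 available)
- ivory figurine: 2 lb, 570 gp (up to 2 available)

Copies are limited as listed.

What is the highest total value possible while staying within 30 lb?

3198

Best packing: 2×silver idol + 2×ancient tome + 2×ivory figurine — 28 lb, 3198 total.
Every other selection either busts 30 lb or exceeds an availability limit or fails to beat 3198.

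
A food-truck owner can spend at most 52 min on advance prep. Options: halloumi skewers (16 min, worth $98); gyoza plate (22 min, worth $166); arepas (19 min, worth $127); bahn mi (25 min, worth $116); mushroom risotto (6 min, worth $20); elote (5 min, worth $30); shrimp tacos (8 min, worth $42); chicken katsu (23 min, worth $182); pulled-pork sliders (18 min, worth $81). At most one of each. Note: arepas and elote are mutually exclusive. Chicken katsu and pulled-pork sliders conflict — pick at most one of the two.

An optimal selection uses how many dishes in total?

3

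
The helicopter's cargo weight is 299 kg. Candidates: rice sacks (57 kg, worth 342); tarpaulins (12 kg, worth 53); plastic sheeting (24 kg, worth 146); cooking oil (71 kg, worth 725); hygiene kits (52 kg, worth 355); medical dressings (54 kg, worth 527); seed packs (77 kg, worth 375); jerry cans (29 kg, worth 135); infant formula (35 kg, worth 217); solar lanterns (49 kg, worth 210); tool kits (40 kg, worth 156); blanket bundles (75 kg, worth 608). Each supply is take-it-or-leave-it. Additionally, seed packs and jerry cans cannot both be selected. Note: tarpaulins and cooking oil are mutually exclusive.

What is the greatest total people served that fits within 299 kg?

Cooking oil + hygiene kits + medical dressings + infant formula + blanket bundles uses 287 of the 299 kg and totals 2432.
That's the maximum — no feasible swap from here does better than 2432.

2432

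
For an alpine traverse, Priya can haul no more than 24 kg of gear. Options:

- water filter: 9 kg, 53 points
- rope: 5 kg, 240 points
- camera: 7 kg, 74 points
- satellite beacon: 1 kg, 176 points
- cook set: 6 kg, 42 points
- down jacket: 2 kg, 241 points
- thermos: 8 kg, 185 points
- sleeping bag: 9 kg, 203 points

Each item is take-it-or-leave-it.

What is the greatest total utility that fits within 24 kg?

Filling by ratio: rope + camera + satellite beacon + down jacket + thermos for 916, with 1 kg left unused.
Replace thermos with sleeping bag: the trade gains 18 net, giving 934 at 24 kg.
Runner-up rope + camera + satellite beacon + down jacket + thermos tops out at 916.

934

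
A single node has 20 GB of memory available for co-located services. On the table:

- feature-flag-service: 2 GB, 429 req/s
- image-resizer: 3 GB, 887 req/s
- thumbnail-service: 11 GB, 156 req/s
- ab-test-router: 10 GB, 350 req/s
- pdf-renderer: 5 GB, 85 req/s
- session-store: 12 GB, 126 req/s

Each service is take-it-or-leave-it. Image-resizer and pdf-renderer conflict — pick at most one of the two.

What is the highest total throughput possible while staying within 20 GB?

1666

Best packing: feature-flag-service + image-resizer + ab-test-router — 15 GB, 1666 total.
Every other selection either busts 20 GB or breaks a pairing rule or fails to beat 1666.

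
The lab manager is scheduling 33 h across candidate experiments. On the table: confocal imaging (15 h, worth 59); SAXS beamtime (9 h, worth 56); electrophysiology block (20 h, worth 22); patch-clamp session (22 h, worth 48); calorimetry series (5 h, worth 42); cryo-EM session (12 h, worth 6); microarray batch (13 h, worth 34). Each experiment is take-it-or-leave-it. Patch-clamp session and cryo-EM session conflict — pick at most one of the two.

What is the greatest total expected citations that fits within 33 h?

157

The ratio ordering already packs tightly: confocal imaging + SAXS beamtime + calorimetry series, 29 h, 157.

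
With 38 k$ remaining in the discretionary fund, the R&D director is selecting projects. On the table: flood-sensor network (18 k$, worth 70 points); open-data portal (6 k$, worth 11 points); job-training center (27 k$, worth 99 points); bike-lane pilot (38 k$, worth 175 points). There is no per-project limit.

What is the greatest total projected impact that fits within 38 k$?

175

Best packing: bike-lane pilot — 38 k$, 175 total.
That's the maximum — no swap from here does better than 175.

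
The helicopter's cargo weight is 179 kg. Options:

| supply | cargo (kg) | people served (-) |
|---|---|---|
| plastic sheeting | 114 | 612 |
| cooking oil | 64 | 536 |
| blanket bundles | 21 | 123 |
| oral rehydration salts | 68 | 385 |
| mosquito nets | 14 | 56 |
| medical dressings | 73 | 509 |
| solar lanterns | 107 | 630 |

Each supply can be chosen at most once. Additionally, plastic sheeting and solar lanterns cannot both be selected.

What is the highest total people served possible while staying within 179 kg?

By people served per kg: cooking oil 8.38, medical dressings 6.97, solar lanterns 5.89, blanket bundles 5.86 lead.
Best packing: cooking oil + blanket bundles + mosquito nets + medical dressings — 172 kg, 1224 total.

1224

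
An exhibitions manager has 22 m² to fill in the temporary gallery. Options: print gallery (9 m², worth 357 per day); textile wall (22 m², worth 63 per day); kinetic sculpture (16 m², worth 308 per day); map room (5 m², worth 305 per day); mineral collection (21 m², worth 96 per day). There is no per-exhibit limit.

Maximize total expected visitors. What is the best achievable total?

1220

The ratio ordering already packs tightly: 4×map room, 20 m², 1220.
The spare 2 m² is too small for any remaining exhibit, and no exchange beats 1220.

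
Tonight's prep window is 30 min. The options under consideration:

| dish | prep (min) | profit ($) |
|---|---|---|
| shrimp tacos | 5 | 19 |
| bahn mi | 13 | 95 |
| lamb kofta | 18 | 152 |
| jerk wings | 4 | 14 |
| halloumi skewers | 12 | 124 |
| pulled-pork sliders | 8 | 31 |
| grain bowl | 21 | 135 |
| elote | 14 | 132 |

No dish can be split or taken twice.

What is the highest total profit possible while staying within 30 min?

276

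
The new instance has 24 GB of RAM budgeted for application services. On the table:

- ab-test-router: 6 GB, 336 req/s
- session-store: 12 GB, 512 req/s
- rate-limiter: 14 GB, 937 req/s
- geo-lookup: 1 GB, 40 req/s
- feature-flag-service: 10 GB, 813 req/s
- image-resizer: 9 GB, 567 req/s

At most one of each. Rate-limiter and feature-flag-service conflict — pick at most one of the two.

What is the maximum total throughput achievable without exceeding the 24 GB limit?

1544

Rate-limiter + geo-lookup + image-resizer uses 24 of the 24 GB and totals 1544.
Nothing else feasible within 24 GB beats 1544.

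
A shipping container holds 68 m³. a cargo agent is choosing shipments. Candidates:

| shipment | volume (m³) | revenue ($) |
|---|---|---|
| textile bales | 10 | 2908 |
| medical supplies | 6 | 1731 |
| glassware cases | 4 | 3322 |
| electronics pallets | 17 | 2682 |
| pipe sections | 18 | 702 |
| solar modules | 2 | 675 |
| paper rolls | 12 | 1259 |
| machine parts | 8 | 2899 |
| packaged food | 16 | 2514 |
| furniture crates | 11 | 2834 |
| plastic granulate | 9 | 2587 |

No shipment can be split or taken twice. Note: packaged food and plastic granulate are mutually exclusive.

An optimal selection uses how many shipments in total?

8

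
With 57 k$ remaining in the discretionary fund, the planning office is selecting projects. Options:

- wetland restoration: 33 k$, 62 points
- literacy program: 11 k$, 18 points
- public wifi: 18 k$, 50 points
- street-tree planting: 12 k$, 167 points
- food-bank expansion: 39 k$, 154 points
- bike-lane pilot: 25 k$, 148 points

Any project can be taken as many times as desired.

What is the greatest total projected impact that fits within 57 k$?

668

Best packing: 4×street-tree planting — 48 k$, 668 total.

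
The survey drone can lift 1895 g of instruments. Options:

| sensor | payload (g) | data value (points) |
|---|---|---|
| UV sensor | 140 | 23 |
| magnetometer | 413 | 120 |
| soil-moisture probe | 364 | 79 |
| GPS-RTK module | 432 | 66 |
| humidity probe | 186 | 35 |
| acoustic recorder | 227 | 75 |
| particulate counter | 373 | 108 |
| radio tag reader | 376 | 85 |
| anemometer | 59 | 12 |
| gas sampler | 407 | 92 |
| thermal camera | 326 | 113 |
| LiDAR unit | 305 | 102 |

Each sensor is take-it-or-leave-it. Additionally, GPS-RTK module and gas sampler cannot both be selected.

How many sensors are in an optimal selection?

The maximum data value within 1895 g is 565.
magnetometer + humidity probe + acoustic recorder + particulate counter + anemometer + thermal camera + LiDAR unit hits 565 at 1889 g.
Any selection reaching 565 contains exactly 7 sensors.

7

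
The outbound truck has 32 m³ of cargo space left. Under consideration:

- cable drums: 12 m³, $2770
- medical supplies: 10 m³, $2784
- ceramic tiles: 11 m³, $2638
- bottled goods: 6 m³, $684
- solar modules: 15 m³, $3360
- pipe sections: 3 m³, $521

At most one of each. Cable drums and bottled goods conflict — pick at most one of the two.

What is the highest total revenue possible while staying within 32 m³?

6828

A density-first pass picks medical supplies + ceramic tiles + bottled goods + pipe sections — 6627 at 30 m³.
Dropping ceramic tiles and pipe sections frees 14 m³; slotting in solar modules (15 m³) lifts the total to 6828 at 31 m³.
That's the maximum — no feasible swap from here does better than 6828.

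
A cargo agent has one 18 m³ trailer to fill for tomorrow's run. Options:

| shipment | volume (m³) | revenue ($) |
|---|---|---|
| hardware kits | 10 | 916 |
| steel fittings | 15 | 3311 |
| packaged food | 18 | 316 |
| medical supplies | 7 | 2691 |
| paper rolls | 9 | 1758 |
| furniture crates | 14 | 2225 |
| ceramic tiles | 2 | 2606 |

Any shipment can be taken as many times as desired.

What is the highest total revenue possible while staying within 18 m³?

Density check — ceramic tiles 1303.00, medical supplies 384.43, steel fittings 220.73, paper rolls 195.33 are the best per m³.
The ratio ordering already packs tightly: 9×ceramic tiles, 18 m³, 23454.
No other feasible combination exceeds 23454.

23454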